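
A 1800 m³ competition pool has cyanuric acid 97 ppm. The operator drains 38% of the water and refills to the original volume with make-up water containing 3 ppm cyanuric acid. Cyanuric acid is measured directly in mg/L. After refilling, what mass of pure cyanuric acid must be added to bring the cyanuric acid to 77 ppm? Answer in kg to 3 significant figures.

28.3 kg

Volume: 1800 m³ = 1,800,000 L.
After draining 38% and refilling: 97 × 0.62 + 3 × 0.38 = 61.28 ppm.
Deficit to target: 77 − 61.28 = 15.72 mg/L.
Mass: 15.72 mg/L × 1,800,000 L = 28,300 g cyanuric acid.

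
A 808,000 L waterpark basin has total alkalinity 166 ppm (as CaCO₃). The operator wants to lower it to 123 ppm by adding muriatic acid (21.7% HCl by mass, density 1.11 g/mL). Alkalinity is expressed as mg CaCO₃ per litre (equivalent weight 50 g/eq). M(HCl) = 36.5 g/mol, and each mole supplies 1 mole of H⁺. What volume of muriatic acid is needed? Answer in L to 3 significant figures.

105 L

Alkalinity to neutralize: (166 − 123) = 43 mg/L as CaCO₃ × 808,000 L = 34,740 g as CaCO₃.
Equivalents of H⁺ required: 34,740 ÷ 50 g/eq = 694.9 eq = 694.9 mol HCl.
Mass of HCl: 694.9 × 36.5 = 25,360 g.
Mass of 21.7% solution: 25,360 / 0.217 = 116,900 g.
Volume: 116,900 g ÷ 1.11 g/mL = 105,300 mL.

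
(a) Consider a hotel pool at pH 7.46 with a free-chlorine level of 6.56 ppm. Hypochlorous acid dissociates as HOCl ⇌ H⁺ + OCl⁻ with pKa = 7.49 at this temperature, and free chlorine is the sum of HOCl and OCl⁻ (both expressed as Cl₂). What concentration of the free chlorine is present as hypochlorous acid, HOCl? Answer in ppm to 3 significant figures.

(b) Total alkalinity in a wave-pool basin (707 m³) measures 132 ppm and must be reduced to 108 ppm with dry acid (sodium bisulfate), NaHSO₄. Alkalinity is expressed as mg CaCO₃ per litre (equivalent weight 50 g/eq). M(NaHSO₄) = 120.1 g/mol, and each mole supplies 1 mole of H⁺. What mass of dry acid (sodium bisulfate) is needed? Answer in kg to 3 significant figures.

(a) 3.39 ppm; (b) 40.8 kg

(a) [OCl⁻]/[HOCl] = 10^(pH − pKa) = 10^(7.46 − 7.49) = 10^-0.03 = 0.9333.
(a) Fraction as HOCl = 1 / (1 + 0.9333) = 0.5173.
(a) HOCl = 0.5173 × 6.56 ppm = 3.393 ppm.

(b) Volume: 707 m³ = 707,000 L.
(b) Alkalinity to neutralize: (132 − 108) = 24 mg/L as CaCO₃ × 707,000 L = 16,970 g as CaCO₃.
(b) Equivalents of H⁺ required: 16,970 ÷ 50 g/eq = 339.4 eq = 339.4 mol NaHSO₄.
(b) Mass of NaHSO₄: 339.4 × 120.1 = 40,760 g.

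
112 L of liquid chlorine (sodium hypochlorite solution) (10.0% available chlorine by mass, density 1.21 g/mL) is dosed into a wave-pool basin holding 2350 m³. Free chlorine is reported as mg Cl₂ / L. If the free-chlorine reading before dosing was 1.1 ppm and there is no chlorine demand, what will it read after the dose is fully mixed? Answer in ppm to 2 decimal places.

6.87 ppm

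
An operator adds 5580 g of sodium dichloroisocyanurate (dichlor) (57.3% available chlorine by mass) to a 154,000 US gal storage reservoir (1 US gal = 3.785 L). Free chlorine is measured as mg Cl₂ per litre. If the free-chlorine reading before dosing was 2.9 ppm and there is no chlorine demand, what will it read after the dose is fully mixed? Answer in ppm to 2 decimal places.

8.39 ppm

Volume: 154,000 US gal × 3.785 L/gal = 582,890 L.
Available chlorine delivered: 5580 g × 0.573 = 3197 g as Cl₂.
Concentration rise: 3197 g / 582,890 L = 5.485 mg/L = 5.49 ppm.
Final FC: 2.9 + 5.49 = 8.39 ppm.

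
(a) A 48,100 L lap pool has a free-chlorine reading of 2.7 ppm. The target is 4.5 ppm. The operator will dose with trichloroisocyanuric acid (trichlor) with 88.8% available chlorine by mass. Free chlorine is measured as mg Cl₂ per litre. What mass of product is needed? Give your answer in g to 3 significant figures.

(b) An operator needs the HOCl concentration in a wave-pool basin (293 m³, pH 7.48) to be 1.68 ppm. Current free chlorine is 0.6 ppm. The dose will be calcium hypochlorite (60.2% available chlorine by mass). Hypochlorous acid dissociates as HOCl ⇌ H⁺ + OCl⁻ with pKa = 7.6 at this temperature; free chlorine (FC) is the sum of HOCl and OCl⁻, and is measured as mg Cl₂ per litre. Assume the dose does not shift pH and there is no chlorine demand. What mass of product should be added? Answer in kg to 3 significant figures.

(a) Chlorine deficit: 4.5 − 2.7 = 1.8 ppm = 1.8 mg/L as Cl₂.
(a) Cl₂ equivalent needed: 1.8 mg/L × 48,100 L = 86,580 mg = 86.58 g.
(a) Product at 88.8% available chlorine: 86.58 / 0.888 = 97.5 g.

(b) Volume: 293 m³ = 293,000 L.
(b) [OCl⁻]/[HOCl] = 10^(pH − pKa) = 10^(7.48 − 7.6) = 0.7586; fraction as HOCl = 1/(1 + 0.7586) = 0.5686.
(b) Free chlorine required for 1.68 ppm HOCl: 1.68 / 0.5686 = 2.954 ppm.
(b) FC to add: 2.954 − 0.6 = 2.354 mg/L as Cl₂.
(b) Cl₂ equivalent: 2.354 mg/L × 293,000 L = 689.8 g.
(b) Product at 60.2% available Cl: 689.8 / 0.602 = 1146 g.

(a) 97.5 g; (b) 1.15 kg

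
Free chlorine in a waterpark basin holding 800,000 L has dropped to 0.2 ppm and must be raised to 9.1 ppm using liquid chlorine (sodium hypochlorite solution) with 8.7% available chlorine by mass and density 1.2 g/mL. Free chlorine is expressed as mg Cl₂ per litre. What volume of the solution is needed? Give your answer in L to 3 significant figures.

68.2 L

Chlorine deficit: 9.1 − 0.2 = 8.9 ppm = 8.9 mg/L as Cl₂.
Cl₂ equivalent needed: 8.9 mg/L × 800,000 L = 7,120,000 mg = 7120 g.
Product at 8.7% available chlorine: 7120 / 0.087 = 81,840 g.
Volume at density 1.2 g/mL: 81,840 g ÷ 1.2 g/mL = 68,200 mL.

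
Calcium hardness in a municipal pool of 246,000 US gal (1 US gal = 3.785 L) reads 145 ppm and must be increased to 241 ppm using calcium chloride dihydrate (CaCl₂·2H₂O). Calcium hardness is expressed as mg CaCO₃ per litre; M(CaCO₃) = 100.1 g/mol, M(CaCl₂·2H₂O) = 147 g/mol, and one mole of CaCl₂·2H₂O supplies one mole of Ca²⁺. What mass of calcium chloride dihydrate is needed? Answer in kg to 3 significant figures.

131 kg

Volume: 246,000 US gal × 3.785 L/gal = 931,110 L.
Hardness to add: (241 − 145) = 96 mg/L as CaCO₃ × 931,110 L = 89,390 g as CaCO₃.
Moles of Ca²⁺ (1 mol Ca²⁺ ≡ 1 mol CaCO₃): 89,390 / 100.1 g/mol = 893 mol.
Mass of CaCl₂·2H₂O: 893 × 147 = 131,300 g.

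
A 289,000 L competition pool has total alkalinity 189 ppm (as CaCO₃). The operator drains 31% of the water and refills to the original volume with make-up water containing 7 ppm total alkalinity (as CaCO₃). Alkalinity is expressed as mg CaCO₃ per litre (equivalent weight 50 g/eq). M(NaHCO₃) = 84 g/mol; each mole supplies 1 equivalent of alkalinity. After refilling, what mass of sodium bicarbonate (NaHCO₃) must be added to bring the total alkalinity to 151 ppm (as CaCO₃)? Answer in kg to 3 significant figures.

8.94 kg

After draining 31% and refilling: 189 × 0.69 + 7 × 0.31 = 132.58 ppm.
Deficit to target: 151 − 132.58 = 18.42 mg/L.
As CaCO₃: 18.42 mg/L × 289,000 L = 5323 g; ÷ 50 g/eq ÷ 1 = 106.5 mol NaHCO₃.
Mass: 106.5 × 84 = 8943 g.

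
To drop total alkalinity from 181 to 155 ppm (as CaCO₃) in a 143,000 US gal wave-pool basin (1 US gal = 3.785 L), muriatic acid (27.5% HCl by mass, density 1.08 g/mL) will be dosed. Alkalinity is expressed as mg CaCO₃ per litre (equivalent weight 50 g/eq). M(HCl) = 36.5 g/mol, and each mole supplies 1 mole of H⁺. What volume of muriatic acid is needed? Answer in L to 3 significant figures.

34.6 L

Volume: 143,000 US gal × 3.785 L/gal = 541,255 L.
Alkalinity to neutralize: (181 − 155) = 26 mg/L as CaCO₃ × 541,255 L = 14,070 g as CaCO₃.
Equivalents of H⁺ required: 14,070 ÷ 50 g/eq = 281.5 eq = 281.5 mol HCl.
Mass of HCl: 281.5 × 36.5 = 10,270 g.
Mass of 27.5% solution: 10,270 / 0.275 = 37,360 g.
Volume: 37,360 g ÷ 1.08 g/mL = 34,590 mL.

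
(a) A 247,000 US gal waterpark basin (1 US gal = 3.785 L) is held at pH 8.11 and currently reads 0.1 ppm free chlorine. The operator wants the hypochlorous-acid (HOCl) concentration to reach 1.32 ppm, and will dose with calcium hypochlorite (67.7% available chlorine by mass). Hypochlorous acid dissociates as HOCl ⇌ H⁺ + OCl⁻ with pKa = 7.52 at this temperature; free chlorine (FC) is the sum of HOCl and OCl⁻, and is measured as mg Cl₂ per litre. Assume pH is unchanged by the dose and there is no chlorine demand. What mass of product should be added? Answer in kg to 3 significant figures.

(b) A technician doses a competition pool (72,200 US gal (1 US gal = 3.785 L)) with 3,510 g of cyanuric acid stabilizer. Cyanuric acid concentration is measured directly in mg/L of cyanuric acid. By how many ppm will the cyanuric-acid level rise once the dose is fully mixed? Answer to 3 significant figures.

(a) Volume: 247,000 US gal × 3.785 L/gal = 934,895 L.
(a) [OCl⁻]/[HOCl] = 10^(pH − pKa) = 10^(8.11 − 7.52) = 3.89; fraction as HOCl = 1/(1 + 3.89) = 0.2045.
(a) Free chlorine required for 1.32 ppm HOCl: 1.32 / 0.2045 = 6.455 ppm.
(a) FC to add: 6.455 − 0.1 = 6.355 mg/L as Cl₂.
(a) Cl₂ equivalent: 6.355 mg/L × 934,895 L = 5942 g.
(a) Product at 67.7% available Cl: 5942 / 0.677 = 8776 g.

(b) Volume: 72,200 US gal × 3.785 L/gal = 273,277 L.
(b) Rise: 3,510 g / 273,277 L × 1000 = 12.84 mg/L.

(a) 8.78 kg; (b) 12.8 ppm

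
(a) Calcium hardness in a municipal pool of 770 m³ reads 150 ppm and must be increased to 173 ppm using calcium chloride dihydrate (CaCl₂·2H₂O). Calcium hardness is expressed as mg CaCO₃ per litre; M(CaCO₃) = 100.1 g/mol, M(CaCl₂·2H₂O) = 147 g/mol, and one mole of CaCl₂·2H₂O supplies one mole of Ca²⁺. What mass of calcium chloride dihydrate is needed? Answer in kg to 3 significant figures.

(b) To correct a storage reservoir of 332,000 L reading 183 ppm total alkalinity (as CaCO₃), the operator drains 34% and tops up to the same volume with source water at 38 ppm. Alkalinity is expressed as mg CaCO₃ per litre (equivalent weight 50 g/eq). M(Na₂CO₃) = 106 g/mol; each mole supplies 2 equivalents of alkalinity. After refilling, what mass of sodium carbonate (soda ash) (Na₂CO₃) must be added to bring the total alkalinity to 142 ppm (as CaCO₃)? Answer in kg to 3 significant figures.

(a) Volume: 770 m³ = 770,000 L.
(a) Hardness to add: (173 − 150) = 23 mg/L as CaCO₃ × 770,000 L = 17,710 g as CaCO₃.
(a) Moles of Ca²⁺ (1 mol Ca²⁺ ≡ 1 mol CaCO₃): 17,710 / 100.1 g/mol = 176.9 mol.
(a) Mass of CaCl₂·2H₂O: 176.9 × 147 = 26,010 g.

(b) After draining 34% and refilling: 183 × 0.66 + 38 × 0.34 = 133.7 ppm.
(b) Deficit to target: 142 − 133.7 = 8.3 mg/L.
(b) As CaCO₃: 8.3 mg/L × 332,000 L = 2756 g; ÷ 50 g/eq ÷ 2 = 27.56 mol Na₂CO₃.
(b) Mass: 27.56 × 106 = 2921 g.

(a) 26.0 kg; (b) 2.92 kg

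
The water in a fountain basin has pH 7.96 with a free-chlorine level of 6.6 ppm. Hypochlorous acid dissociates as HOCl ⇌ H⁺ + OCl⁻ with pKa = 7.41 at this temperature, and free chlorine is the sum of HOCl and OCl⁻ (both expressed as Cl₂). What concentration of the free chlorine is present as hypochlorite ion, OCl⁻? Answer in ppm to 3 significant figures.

[OCl⁻]/[HOCl] = 10^(pH − pKa) = 10^(7.96 − 7.41) = 10^0.55 = 3.548.
Fraction as HOCl = 1 / (1 + 3.548) = 0.2199.
OCl⁻ = (1 − 0.2199) × 6.6 ppm = 5.149 ppm.

5.15 ppm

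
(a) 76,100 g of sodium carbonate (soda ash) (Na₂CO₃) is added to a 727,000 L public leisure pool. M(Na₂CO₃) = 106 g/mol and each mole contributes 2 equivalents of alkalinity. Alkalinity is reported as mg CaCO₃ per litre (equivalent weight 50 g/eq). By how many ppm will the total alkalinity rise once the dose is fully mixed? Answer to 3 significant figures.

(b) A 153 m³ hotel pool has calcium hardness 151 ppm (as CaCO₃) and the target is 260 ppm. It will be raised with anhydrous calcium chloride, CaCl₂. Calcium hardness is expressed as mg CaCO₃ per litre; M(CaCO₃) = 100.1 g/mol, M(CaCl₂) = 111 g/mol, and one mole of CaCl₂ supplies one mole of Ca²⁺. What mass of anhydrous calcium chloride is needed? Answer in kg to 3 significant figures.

(a) 98.8 ppm; (b) 18.5 kg

(a) Moles of Na₂CO₃: 76,100 g ÷ 106 g/mol = 717.9 mol → 1436 eq of alkalinity.
(a) As CaCO₃: 1436 eq × 50 g/eq = 71,790 g.
(a) Rise: 71,790 g / 727,000 L × 1000 = 98.75 mg/L.

(b) Volume: 153 m³ = 153,000 L.
(b) Hardness to add: (260 − 151) = 109 mg/L as CaCO₃ × 153,000 L = 16,680 g as CaCO₃.
(b) Moles of Ca²⁺ (1 mol Ca²⁺ ≡ 1 mol CaCO₃): 16,680 / 100.1 g/mol = 166.6 mol.
(b) Mass of CaCl₂: 166.6 × 111 = 18,490 g.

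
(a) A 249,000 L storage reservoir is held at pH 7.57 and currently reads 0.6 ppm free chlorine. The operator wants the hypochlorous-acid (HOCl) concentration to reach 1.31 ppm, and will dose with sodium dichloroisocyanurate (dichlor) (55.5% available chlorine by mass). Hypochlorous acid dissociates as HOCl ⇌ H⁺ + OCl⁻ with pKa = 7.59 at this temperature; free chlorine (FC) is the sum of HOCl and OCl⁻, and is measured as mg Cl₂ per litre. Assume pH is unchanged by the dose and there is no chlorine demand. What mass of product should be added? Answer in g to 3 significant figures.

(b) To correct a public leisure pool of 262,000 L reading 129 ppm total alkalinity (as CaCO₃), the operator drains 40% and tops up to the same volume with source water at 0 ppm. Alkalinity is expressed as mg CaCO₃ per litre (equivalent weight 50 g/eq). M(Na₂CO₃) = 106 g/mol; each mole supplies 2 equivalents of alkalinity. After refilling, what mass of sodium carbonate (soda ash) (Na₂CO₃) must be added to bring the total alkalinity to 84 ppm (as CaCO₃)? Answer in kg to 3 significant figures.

(a) [OCl⁻]/[HOCl] = 10^(pH − pKa) = 10^(7.57 − 7.59) = 0.955; fraction as HOCl = 1/(1 + 0.955) = 0.5115.
(a) Free chlorine required for 1.31 ppm HOCl: 1.31 / 0.5115 = 2.561 ppm.
(a) FC to add: 2.561 − 0.6 = 1.961 mg/L as Cl₂.
(a) Cl₂ equivalent: 1.961 mg/L × 249,000 L = 488.3 g.
(a) Product at 55.5% available Cl: 488.3 / 0.555 = 879.8 g.

(b) After draining 40% and refilling: 129 × 0.60 + 0 × 0.40 = 77.4 ppm.
(b) Deficit to target: 84 − 77.4 = 6.6 mg/L.
(b) As CaCO₃: 6.6 mg/L × 262,000 L = 1729 g; ÷ 50 g/eq ÷ 2 = 17.29 mol Na₂CO₃.
(b) Mass: 17.29 × 106 = 1833 g.

(a) 880 g; (b) 1.83 kg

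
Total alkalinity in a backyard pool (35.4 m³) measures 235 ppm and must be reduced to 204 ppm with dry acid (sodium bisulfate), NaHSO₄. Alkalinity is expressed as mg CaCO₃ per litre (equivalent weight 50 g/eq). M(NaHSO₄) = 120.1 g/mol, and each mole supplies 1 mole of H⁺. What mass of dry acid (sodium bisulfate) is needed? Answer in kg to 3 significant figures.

Volume: 35.4 m³ = 35,400 L.
Alkalinity to neutralize: (235 − 204) = 31 mg/L as CaCO₃ × 35,400 L = 1097 g as CaCO₃.
Equivalents of H⁺ required: 1097 ÷ 50 g/eq = 21.95 eq = 21.95 mol NaHSO₄.
Mass of NaHSO₄: 21.95 × 120.1 = 2636 g.

2.64 kg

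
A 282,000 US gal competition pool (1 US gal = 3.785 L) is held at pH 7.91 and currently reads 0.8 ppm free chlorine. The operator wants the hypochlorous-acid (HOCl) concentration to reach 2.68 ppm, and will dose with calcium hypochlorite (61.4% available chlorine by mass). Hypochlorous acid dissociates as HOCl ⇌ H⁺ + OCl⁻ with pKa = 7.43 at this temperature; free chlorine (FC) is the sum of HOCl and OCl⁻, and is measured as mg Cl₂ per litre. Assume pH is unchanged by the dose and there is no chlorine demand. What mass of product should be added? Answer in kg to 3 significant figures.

17.3 kg

Volume: 282,000 US gal × 3.785 L/gal = 1,067,370 L.
[OCl⁻]/[HOCl] = 10^(pH − pKa) = 10^(7.91 − 7.43) = 3.02; fraction as HOCl = 1/(1 + 3.02) = 0.2488.
Free chlorine required for 2.68 ppm HOCl: 2.68 / 0.2488 = 10.77 ppm.
FC to add: 10.77 − 0.8 = 9.973 mg/L as Cl₂.
Cl₂ equivalent: 9.973 mg/L × 1,067,370 L = 10,650 g.
Product at 61.4% available Cl: 10,650 / 0.614 = 17,340 g.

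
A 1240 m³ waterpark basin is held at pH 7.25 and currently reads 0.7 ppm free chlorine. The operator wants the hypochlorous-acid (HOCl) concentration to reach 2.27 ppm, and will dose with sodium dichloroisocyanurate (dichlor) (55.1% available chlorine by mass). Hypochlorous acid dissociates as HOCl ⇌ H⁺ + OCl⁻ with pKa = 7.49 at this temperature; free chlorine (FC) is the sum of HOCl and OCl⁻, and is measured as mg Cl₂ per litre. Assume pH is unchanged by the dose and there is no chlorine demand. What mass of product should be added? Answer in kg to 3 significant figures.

6.47 kg

Volume: 1240 m³ = 1,240,000 L.
[OCl⁻]/[HOCl] = 10^(pH − pKa) = 10^(7.25 − 7.49) = 0.5754; fraction as HOCl = 1/(1 + 0.5754) = 0.6347.
Free chlorine required for 2.27 ppm HOCl: 2.27 / 0.6347 = 3.576 ppm.
FC to add: 3.576 − 0.7 = 2.876 mg/L as Cl₂.
Cl₂ equivalent: 2.876 mg/L × 1,240,000 L = 3567 g.
Product at 55.1% available Cl: 3567 / 0.551 = 6473 g.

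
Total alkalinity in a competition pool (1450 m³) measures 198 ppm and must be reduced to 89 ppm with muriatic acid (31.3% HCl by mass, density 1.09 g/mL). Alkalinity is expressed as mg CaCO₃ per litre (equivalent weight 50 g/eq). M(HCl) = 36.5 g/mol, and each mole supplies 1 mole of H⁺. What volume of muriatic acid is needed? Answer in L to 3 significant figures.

Volume: 1450 m³ = 1,450,000 L.
Alkalinity to neutralize: (198 − 89) = 109 mg/L as CaCO₃ × 1,450,000 L = 158,000 g as CaCO₃.
Equivalents of H⁺ required: 158,000 ÷ 50 g/eq = 3161 eq = 3161 mol HCl.
Mass of HCl: 3161 × 36.5 = 115,400 g.
Mass of 31.3% solution: 115,400 / 0.313 = 368,600 g.
Volume: 368,600 g ÷ 1.09 g/mL = 338,200 mL.

338 L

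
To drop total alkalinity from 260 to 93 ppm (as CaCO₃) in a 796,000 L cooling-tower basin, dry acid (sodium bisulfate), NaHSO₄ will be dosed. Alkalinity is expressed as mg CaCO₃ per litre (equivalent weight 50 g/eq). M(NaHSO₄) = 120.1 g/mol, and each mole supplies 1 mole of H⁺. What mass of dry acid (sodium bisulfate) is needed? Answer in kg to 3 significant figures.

Alkalinity to neutralize: (260 − 93) = 167 mg/L as CaCO₃ × 796,000 L = 132,900 g as CaCO₃.
Equivalents of H⁺ required: 132,900 ÷ 50 g/eq = 2659 eq = 2659 mol NaHSO₄.
Mass of NaHSO₄: 2659 × 120.1 = 319,300 g.

319 kg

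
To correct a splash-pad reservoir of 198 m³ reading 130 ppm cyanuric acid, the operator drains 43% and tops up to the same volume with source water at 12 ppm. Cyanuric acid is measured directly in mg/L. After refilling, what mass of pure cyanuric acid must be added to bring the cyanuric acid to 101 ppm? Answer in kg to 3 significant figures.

4.30 kg

Volume: 198 m³ = 198,000 L.
After draining 43% and refilling: 130 × 0.57 + 12 × 0.43 = 79.26 ppm.
Deficit to target: 101 − 79.26 = 21.74 mg/L.
Mass: 21.74 mg/L × 198,000 L = 4305 g cyanuric acid.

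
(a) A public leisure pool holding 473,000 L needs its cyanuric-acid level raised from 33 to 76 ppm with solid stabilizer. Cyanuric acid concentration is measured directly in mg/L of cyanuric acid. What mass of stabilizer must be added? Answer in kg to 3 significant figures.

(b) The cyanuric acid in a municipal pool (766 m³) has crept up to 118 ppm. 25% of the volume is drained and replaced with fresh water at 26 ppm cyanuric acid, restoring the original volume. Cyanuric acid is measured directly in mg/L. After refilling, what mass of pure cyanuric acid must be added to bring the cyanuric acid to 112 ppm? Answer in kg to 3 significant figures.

(a) 20.3 kg; (b) 13.0 kg

(a) CYA to add: (76 − 33) = 43 mg/L × 473,000 L = 20,340 g cyanuric acid.

(b) Volume: 766 m³ = 766,000 L.
(b) After draining 25% and refilling: 118 × 0.75 + 26 × 0.25 = 95 ppm.
(b) Deficit to target: 112 − 95 = 17 mg/L.
(b) Mass: 17 mg/L × 766,000 L = 13,020 g cyanuric acid.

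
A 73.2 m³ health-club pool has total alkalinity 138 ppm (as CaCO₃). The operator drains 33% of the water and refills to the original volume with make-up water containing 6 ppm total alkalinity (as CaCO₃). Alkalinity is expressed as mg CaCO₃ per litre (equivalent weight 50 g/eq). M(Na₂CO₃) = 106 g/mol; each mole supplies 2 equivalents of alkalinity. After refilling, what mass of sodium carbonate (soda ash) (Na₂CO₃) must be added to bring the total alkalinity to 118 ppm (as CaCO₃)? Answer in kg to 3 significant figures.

1.83 kg

Volume: 73.2 m³ = 73,200 L.
After draining 33% and refilling: 138 × 0.67 + 6 × 0.33 = 94.44 ppm.
Deficit to target: 118 − 94.44 = 23.56 mg/L.
As CaCO₃: 23.56 mg/L × 73,200 L = 1725 g; ÷ 50 g/eq ÷ 2 = 17.25 mol Na₂CO₃.
Mass: 17.25 × 106 = 1828 g.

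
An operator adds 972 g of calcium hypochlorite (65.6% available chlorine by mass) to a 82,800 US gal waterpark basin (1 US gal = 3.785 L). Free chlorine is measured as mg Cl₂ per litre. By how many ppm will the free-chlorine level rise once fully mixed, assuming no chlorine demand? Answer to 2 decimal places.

Volume: 82,800 US gal × 3.785 L/gal = 313,398 L.
Available chlorine delivered: 972 g × 0.656 = 637.6 g as Cl₂.
Concentration rise: 637.6 g / 313,398 L = 2.035 mg/L = 2.03 ppm.

2.03 ppm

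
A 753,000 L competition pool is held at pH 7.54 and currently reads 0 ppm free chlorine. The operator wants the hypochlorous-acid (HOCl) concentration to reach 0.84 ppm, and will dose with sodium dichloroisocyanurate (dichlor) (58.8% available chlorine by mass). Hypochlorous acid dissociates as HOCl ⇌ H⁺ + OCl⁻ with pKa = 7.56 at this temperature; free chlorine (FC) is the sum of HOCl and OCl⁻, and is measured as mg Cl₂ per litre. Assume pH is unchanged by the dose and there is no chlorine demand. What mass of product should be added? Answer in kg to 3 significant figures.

[OCl⁻]/[HOCl] = 10^(pH − pKa) = 10^(7.54 − 7.56) = 0.955; fraction as HOCl = 1/(1 + 0.955) = 0.5115.
Free chlorine required for 0.84 ppm HOCl: 0.84 / 0.5115 = 1.642 ppm.
FC to add: 1.642 − 0 = 1.642 mg/L as Cl₂.
Cl₂ equivalent: 1.642 mg/L × 753,000 L = 1237 g.
Product at 58.8% available Cl: 1237 / 0.588 = 2103 g.

2.10 kg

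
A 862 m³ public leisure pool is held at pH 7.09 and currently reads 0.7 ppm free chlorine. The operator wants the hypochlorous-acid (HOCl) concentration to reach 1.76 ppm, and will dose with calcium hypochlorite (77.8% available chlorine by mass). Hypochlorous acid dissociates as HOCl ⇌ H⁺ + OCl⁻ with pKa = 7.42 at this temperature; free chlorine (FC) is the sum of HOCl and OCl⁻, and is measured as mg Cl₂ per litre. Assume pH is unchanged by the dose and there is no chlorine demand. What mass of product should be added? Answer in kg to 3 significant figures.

2.09 kg

Volume: 862 m³ = 862,000 L.
[OCl⁻]/[HOCl] = 10^(pH − pKa) = 10^(7.09 − 7.42) = 0.4677; fraction as HOCl = 1/(1 + 0.4677) = 0.6813.
Free chlorine required for 1.76 ppm HOCl: 1.76 / 0.6813 = 2.583 ppm.
FC to add: 2.583 − 0.7 = 1.883 mg/L as Cl₂.
Cl₂ equivalent: 1.883 mg/L × 862,000 L = 1623 g.
Product at 77.8% available Cl: 1623 / 0.778 = 2087 g.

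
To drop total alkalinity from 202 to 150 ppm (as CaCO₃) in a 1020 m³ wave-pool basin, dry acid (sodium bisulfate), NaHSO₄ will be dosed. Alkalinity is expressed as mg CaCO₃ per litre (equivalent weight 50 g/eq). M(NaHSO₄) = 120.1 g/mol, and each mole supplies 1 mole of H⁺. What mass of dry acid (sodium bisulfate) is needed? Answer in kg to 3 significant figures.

Volume: 1020 m³ = 1,020,000 L.
Alkalinity to neutralize: (202 − 150) = 52 mg/L as CaCO₃ × 1,020,000 L = 53,040 g as CaCO₃.
Equivalents of H⁺ required: 53,040 ÷ 50 g/eq = 1061 eq = 1061 mol NaHSO₄.
Mass of NaHSO₄: 1061 × 120.1 = 127,400 g.

127 kg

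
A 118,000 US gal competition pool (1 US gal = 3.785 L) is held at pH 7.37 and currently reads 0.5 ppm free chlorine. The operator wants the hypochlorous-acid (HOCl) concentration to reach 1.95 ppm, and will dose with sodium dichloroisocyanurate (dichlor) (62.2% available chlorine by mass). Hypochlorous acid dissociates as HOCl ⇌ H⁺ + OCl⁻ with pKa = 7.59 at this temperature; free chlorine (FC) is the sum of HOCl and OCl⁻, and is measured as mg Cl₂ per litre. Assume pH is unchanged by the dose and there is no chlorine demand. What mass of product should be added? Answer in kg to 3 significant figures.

Volume: 118,000 US gal × 3.785 L/gal = 446,630 L.
[OCl⁻]/[HOCl] = 10^(pH − pKa) = 10^(7.37 − 7.59) = 0.6026; fraction as HOCl = 1/(1 + 0.6026) = 0.624.
Free chlorine required for 1.95 ppm HOCl: 1.95 / 0.624 = 3.125 ppm.
FC to add: 3.125 − 0.5 = 2.625 mg/L as Cl₂.
Cl₂ equivalent: 2.625 mg/L × 446,630 L = 1172 g.
Product at 62.2% available Cl: 1172 / 0.622 = 1885 g.

1.88 kg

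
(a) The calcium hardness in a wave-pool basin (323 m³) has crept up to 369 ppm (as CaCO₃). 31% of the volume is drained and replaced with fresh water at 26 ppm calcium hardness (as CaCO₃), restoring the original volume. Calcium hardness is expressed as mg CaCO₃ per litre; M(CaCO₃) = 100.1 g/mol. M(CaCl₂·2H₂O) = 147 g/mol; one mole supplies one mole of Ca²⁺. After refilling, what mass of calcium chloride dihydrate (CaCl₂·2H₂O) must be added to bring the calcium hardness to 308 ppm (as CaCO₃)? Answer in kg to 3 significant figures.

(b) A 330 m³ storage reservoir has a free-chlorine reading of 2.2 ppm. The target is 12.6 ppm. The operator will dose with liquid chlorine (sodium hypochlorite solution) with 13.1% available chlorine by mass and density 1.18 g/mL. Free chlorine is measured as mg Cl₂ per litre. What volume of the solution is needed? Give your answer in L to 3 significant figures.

(a) 21.5 kg; (b) 22.2 L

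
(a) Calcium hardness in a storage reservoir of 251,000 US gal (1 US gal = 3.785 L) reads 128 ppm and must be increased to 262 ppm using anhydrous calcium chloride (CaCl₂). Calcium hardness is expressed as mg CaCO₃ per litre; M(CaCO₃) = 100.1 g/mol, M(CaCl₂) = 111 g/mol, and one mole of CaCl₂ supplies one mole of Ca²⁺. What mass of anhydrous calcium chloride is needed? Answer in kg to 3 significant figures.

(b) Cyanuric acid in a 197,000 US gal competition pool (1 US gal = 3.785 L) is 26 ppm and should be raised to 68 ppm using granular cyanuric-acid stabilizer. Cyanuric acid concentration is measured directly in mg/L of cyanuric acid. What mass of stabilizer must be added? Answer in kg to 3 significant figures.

(a) Volume: 251,000 US gal × 3.785 L/gal = 950,035 L.
(a) Hardness to add: (262 − 128) = 134 mg/L as CaCO₃ × 950,035 L = 127,300 g as CaCO₃.
(a) Moles of Ca²⁺ (1 mol Ca²⁺ ≡ 1 mol CaCO₃): 127,300 / 100.1 g/mol = 1272 mol.
(a) Mass of CaCl₂: 1272 × 111 = 141,200 g.

(b) Volume: 197,000 US gal × 3.785 L/gal = 745,645 L.
(b) CYA to add: (68 − 26) = 42 mg/L × 745,645 L = 31,320 g cyanuric acid.

(a) 141 kg; (b) 31.3 kg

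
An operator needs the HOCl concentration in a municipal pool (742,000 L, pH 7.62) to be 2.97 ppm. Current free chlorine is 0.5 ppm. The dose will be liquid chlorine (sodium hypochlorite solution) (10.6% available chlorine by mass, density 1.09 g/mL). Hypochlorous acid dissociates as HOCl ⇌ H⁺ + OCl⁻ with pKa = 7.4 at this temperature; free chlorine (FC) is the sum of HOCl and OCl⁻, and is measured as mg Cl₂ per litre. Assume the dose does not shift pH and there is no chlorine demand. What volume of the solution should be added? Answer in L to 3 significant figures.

47.5 L

[OCl⁻]/[HOCl] = 10^(pH − pKa) = 10^(7.62 − 7.4) = 1.66; fraction as HOCl = 1/(1 + 1.66) = 0.376.
Free chlorine required for 2.97 ppm HOCl: 2.97 / 0.376 = 7.899 ppm.
FC to add: 7.899 − 0.5 = 7.399 mg/L as Cl₂.
Cl₂ equivalent: 7.399 mg/L × 742,000 L = 5490 g.
Product at 10.6% available Cl: 5490 / 0.106 = 51,790 g.
Volume: 51,790 g ÷ 1.09 g/mL = 47,520 mL.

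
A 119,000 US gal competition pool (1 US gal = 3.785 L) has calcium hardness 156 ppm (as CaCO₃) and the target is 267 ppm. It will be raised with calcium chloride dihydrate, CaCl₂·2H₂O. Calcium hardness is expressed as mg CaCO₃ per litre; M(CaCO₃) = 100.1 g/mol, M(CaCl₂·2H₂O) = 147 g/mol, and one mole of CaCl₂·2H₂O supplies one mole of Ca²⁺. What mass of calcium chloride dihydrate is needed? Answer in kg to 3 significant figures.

Volume: 119,000 US gal × 3.785 L/gal = 450,415 L.
Hardness to add: (267 − 156) = 111 mg/L as CaCO₃ × 450,415 L = 50,000 g as CaCO₃.
Moles of Ca²⁺ (1 mol Ca²⁺ ≡ 1 mol CaCO₃): 50,000 / 100.1 g/mol = 499.5 mol.
Mass of CaCl₂·2H₂O: 499.5 × 147 = 73,420 g.

73.4 kg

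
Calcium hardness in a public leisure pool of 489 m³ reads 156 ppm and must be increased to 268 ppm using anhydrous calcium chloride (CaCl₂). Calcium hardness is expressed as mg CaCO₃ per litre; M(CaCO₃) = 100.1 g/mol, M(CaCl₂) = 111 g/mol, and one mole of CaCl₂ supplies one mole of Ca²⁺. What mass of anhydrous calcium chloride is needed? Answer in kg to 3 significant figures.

Volume: 489 m³ = 489,000 L.
Hardness to add: (268 − 156) = 112 mg/L as CaCO₃ × 489,000 L = 54,770 g as CaCO₃.
Moles of Ca²⁺ (1 mol Ca²⁺ ≡ 1 mol CaCO₃): 54,770 / 100.1 g/mol = 547.1 mol.
Mass of CaCl₂: 547.1 × 111 = 60,730 g.

60.7 kg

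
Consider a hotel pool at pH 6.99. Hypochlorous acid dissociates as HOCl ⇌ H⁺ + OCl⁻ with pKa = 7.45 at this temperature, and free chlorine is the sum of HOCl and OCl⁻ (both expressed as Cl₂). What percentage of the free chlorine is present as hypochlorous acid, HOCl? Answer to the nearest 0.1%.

74.3%

[OCl⁻]/[HOCl] = 10^(pH − pKa) = 10^(6.99 − 7.45) = 10^-0.46 = 0.3467.
Fraction as HOCl = 1 / (1 + 0.3467) = 0.7425.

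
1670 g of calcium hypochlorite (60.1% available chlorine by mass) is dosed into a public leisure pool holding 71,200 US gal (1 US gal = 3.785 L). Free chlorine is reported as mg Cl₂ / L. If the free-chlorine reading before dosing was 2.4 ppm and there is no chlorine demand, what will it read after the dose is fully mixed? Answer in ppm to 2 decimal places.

Volume: 71,200 US gal × 3.785 L/gal = 269,492 L.
Available chlorine delivered: 1670 g × 0.601 = 1004 g as Cl₂.
Concentration rise: 1004 g / 269,492 L = 3.724 mg/L = 3.72 ppm.
Final FC: 2.4 + 3.72 = 6.12 ppm.

6.12 ppm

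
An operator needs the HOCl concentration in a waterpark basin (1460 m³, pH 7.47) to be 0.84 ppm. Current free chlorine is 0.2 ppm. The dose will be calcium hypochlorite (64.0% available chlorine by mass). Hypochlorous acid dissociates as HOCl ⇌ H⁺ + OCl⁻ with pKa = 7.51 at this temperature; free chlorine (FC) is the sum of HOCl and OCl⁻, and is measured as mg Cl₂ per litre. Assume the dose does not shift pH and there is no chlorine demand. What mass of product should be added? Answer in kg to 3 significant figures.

3.21 kg

Volume: 1460 m³ = 1,460,000 L.
[OCl⁻]/[HOCl] = 10^(pH − pKa) = 10^(7.47 − 7.51) = 0.912; fraction as HOCl = 1/(1 + 0.912) = 0.523.
Free chlorine required for 0.84 ppm HOCl: 0.84 / 0.523 = 1.606 ppm.
FC to add: 1.606 − 0.2 = 1.406 mg/L as Cl₂.
Cl₂ equivalent: 1.406 mg/L × 1,460,000 L = 2053 g.
Product at 64.0% available Cl: 2053 / 0.64 = 3208 g.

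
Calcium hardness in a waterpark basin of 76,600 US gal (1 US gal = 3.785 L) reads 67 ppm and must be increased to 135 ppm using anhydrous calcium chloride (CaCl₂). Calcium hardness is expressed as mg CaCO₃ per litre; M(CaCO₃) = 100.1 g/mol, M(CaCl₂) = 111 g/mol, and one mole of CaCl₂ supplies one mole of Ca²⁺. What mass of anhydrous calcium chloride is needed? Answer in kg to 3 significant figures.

Volume: 76,600 US gal × 3.785 L/gal = 289,931 L.
Hardness to add: (135 − 67) = 68 mg/L as CaCO₃ × 289,931 L = 19,720 g as CaCO₃.
Moles of Ca²⁺ (1 mol Ca²⁺ ≡ 1 mol CaCO₃): 19,720 / 100.1 g/mol = 197 mol.
Mass of CaCl₂: 197 × 111 = 21,860 g.

21.9 kg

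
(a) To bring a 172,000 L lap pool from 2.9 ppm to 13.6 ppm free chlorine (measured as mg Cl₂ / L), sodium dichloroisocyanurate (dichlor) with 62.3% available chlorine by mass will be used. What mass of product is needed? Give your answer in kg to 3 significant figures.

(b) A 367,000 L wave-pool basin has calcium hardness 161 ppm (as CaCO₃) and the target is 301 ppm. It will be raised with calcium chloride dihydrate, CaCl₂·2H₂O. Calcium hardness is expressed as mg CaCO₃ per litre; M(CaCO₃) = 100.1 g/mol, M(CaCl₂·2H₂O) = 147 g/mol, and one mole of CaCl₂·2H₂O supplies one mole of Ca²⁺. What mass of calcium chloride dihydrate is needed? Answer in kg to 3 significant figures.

(a) 2.95 kg; (b) 75.5 kg

(a) Chlorine deficit: 13.6 − 2.9 = 10.7 ppm = 10.7 mg/L as Cl₂.
(a) Cl₂ equivalent needed: 10.7 mg/L × 172,000 L = 1,840,000 mg = 1840 g.
(a) Product at 62.3% available chlorine: 1840 / 0.623 = 2954 g.

(b) Hardness to add: (301 − 161) = 140 mg/L as CaCO₃ × 367,000 L = 51,380 g as CaCO₃.
(b) Moles of Ca²⁺ (1 mol Ca²⁺ ≡ 1 mol CaCO₃): 51,380 / 100.1 g/mol = 513.3 mol.
(b) Mass of CaCl₂·2H₂O: 513.3 × 147 = 75,450 g.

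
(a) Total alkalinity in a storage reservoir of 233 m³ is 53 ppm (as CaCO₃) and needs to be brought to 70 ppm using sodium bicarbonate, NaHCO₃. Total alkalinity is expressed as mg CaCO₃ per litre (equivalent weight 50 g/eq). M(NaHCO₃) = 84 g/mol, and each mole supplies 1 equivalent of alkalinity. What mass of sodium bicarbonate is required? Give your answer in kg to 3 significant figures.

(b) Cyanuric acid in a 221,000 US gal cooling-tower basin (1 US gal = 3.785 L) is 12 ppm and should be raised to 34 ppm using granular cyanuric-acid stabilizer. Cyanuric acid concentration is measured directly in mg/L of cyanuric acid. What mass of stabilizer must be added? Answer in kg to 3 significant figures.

(a) Volume: 233 m³ = 233,000 L.
(a) Alkalinity to add: (70 − 53) = 17 mg/L as CaCO₃ × 233,000 L = 3961 g as CaCO₃.
(a) Equivalents: 3961 g ÷ 50 g/eq = 79.22 eq.
(a) NaHCO₃ supplies 1 eq per mole → 79.22 mol.
(a) Mass: 79.22 mol × 84 g/mol = 6654 g.

(b) Volume: 221,000 US gal × 3.785 L/gal = 836,485 L.
(b) CYA to add: (34 − 12) = 22 mg/L × 836,485 L = 18,400 g cyanuric acid.

(a) 6.65 kg; (b) 18.4 kg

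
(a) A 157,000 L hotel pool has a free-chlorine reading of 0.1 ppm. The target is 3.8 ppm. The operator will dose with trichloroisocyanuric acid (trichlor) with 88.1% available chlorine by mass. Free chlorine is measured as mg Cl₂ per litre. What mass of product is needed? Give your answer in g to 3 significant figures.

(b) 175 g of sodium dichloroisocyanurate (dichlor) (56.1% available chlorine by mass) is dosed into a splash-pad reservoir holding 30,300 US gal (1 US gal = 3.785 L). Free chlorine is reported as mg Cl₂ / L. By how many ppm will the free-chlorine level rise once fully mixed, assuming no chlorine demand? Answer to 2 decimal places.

(a) Chlorine deficit: 3.8 − 0.1 = 3.7 ppm = 3.7 mg/L as Cl₂.
(a) Cl₂ equivalent needed: 3.7 mg/L × 157,000 L = 580,900 mg = 580.9 g.
(a) Product at 88.1% available chlorine: 580.9 / 0.881 = 659.4 g.

(b) Volume: 30,300 US gal × 3.785 L/gal = 114,686 L.
(b) Available chlorine delivered: 175 g × 0.561 = 98.18 g as Cl₂.
(b) Concentration rise: 98.18 g / 114,686 L = 0.856 mg/L = 0.86 ppm.

(a) 659 g; (b) 0.86 ppm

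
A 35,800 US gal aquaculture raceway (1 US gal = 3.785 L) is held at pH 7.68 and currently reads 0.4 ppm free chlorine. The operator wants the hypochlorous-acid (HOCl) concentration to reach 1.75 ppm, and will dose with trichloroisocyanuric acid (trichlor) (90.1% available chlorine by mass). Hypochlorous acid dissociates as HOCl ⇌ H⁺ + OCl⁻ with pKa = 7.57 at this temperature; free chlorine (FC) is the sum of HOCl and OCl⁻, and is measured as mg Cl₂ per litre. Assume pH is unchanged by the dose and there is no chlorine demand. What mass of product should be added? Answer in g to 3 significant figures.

Volume: 35,800 US gal × 3.785 L/gal = 135,503 L.
[OCl⁻]/[HOCl] = 10^(pH − pKa) = 10^(7.68 − 7.57) = 1.288; fraction as HOCl = 1/(1 + 1.288) = 0.437.
Free chlorine required for 1.75 ppm HOCl: 1.75 / 0.437 = 4.004 ppm.
FC to add: 4.004 − 0.4 = 3.604 mg/L as Cl₂.
Cl₂ equivalent: 3.604 mg/L × 135,503 L = 488.4 g.
Product at 90.1% available Cl: 488.4 / 0.901 = 542.1 g.

542 g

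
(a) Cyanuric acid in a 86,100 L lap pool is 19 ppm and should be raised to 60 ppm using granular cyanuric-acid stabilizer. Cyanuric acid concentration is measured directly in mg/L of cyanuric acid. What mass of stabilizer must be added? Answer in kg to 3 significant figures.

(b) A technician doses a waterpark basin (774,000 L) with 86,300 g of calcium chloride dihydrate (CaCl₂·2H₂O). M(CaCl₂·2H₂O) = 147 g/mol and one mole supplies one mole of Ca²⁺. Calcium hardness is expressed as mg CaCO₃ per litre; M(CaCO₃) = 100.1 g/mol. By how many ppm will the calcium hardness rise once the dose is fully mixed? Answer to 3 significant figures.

(a) 3.53 kg; (b) 75.9 ppm

(a) CYA to add: (60 − 19) = 41 mg/L × 86,100 L = 3530 g cyanuric acid.

(b) Moles of Ca²⁺: 86,300 g ÷ 147 g/mol = 587.1 mol.
(b) As CaCO₃: 587.1 mol × 100.1 g/mol = 58,770 g.
(b) Rise: 58,770 g / 774,000 L × 1000 = 75.93 mg/L.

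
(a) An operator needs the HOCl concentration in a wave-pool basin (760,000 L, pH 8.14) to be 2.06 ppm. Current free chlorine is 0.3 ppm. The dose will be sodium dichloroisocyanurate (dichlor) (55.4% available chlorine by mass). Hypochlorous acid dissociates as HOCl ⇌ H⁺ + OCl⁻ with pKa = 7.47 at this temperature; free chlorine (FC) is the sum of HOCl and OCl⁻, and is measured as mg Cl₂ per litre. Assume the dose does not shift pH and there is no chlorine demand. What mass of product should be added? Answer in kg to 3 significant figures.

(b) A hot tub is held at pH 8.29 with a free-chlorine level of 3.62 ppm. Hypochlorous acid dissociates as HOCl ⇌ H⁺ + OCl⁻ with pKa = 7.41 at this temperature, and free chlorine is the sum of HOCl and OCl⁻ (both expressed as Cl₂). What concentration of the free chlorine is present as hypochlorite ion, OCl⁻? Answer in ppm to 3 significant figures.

(a) 15.6 kg; (b) 3.20 ppm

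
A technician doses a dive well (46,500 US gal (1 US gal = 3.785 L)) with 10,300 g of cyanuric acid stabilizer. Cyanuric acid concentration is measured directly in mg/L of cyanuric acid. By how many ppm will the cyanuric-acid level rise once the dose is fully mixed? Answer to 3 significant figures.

58.5 ppm

Volume: 46,500 US gal × 3.785 L/gal = 176,002 L.
Rise: 10,300 g / 176,002 L × 1000 = 58.52 mg/L.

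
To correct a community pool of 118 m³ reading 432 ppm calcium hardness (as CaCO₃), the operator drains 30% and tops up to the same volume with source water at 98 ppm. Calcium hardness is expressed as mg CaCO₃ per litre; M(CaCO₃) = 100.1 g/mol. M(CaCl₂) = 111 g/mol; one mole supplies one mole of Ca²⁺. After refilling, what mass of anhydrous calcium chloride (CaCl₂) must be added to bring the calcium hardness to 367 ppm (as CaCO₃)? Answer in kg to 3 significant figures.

4.61 kg

Volume: 118 m³ = 118,000 L.
After draining 30% and refilling: 432 × 0.70 + 98 × 0.30 = 331.8 ppm.
Deficit to target: 367 − 331.8 = 35.2 mg/L.
As CaCO₃: 35.2 mg/L × 118,000 L = 4154 g; ÷ 100.1 = 41.49 mol Ca²⁺.
Mass: 41.49 × 111 = 4606 g.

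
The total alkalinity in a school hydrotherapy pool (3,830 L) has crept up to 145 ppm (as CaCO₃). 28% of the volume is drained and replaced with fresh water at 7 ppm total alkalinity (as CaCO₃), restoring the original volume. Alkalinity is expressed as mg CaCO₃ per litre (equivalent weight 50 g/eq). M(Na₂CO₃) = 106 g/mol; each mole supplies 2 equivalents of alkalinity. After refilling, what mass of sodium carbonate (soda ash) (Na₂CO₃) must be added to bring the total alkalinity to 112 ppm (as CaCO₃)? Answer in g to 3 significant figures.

After draining 28% and refilling: 145 × 0.72 + 7 × 0.28 = 106.36 ppm.
Deficit to target: 112 − 106.36 = 5.64 mg/L.
As CaCO₃: 5.64 mg/L × 3,830 L = 21.6 g; ÷ 50 g/eq ÷ 2 = 0.216 mol Na₂CO₃.
Mass: 0.216 × 106 = 22.9 g.

22.9 g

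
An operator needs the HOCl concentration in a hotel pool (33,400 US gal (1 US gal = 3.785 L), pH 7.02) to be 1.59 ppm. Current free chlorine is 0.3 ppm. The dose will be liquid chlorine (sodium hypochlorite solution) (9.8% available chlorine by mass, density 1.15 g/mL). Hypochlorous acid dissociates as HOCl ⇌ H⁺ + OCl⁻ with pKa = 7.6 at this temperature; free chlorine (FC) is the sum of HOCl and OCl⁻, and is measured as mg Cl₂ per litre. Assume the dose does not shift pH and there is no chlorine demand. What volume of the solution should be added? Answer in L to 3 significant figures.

Volume: 33,400 US gal × 3.785 L/gal = 126,419 L.
[OCl⁻]/[HOCl] = 10^(pH − pKa) = 10^(7.02 − 7.6) = 0.263; fraction as HOCl = 1/(1 + 0.263) = 0.7917.
Free chlorine required for 1.59 ppm HOCl: 1.59 / 0.7917 = 2.008 ppm.
FC to add: 2.008 − 0.3 = 1.708 mg/L as Cl₂.
Cl₂ equivalent: 1.708 mg/L × 126,419 L = 216 g.
Product at 9.8% available Cl: 216 / 0.098 = 2204 g.
Volume: 2204 g ÷ 1.15 g/mL = 1916 mL.

1.92 L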